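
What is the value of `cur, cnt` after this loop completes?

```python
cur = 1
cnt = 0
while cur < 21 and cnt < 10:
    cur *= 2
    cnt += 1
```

Double until >= 21 or 10 iterations
`cur, cnt` takes the values: (1, 0) → (2, 0) → (2, 1) → (4, 1) → (4, 2) → (8, 2) → (8, 3) → (16, 3) → (16, 4) → (32, 4) → (32, 5)

Answer: 32, 5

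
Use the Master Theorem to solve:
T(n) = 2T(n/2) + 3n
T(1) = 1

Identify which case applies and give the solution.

a=2, b=2, f(n)=3n. log_2(2) = 1. Since c=1 = 1, Case 2 applies: T(n) = Θ(n^log_b(a) · log n) = O(n log n).

Answer: O(n log n) - Case 2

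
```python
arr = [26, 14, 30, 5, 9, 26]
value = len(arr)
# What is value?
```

Trace:
`arr = [26, 14, 30, 5, 9, 26]` → arr = [26, 14, 30, 5, 9, 26]
`value = len(arr)` → value = 6
So value = 6

Answer: 6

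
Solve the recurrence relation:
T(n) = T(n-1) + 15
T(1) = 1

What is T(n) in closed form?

Unrolling: T(n) = T(1) + 15·(n-1) = 1 + 15(n-1) = 15n - 14.

Answer: T(n) = 15n - 14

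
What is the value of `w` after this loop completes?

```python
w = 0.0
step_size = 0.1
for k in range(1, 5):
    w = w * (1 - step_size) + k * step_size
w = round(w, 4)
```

Moving average with lr=0.1
`w` takes the values: 0.0 → 0.1 → 0.29 → 0.561 → 0.9049

Answer: 0.9049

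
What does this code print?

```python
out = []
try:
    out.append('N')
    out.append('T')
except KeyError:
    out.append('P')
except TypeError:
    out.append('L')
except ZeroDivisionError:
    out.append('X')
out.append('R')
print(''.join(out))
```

Execution trace: 'N' (try body) → 'T' (try body, no exception) → 'R' (after the try/except). Output: NTR

Answer: NTR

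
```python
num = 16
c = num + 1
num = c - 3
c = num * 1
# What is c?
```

Trace:
`num = 16` → num = 16
`c = num + 1` → c = 17
`num = c - 3` → num = 14
`c = num * 1` → c = 14
So c = 14

Answer: 14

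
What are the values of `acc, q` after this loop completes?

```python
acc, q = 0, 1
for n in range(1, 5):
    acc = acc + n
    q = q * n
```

Sum and factorial of 1 to 4
`acc, q` takes the values: (0, 1) → (1, 1) → (3, 1) → (3, 2) → (6, 2) → (6, 6) → (10, 6) → (10, 24)

Answer: 10, 24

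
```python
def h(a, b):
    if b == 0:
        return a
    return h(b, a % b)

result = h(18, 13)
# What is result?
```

h(18, 13) -> h(13, 5) -> h(5, 3) -> h(3, 2) -> h(2, 1) -> h(1, 0) -> 1

Answer: 1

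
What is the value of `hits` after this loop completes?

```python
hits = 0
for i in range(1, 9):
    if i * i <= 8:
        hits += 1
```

Count numbers where i² ≤ 8
`hits` takes the values: 0 → 1 → 2

Answer: 2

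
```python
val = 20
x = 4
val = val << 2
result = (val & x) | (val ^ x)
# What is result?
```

Trace:
`val = 20` → val = 20
`x = 4` → x = 4
`val = val << 2` → val = 80
`result = (val & x) | (val ^ x)` → result = 84
So result = 84

Answer: 84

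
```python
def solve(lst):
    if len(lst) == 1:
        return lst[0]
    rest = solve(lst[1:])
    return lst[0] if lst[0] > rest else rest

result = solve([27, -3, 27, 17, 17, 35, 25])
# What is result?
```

Recursive max over [27, -3, 27, 17, 17, 35, 25] = 35

Answer: 35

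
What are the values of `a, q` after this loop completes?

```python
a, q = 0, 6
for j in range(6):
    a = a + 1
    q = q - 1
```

a goes 0→6, q goes 6→0
`a, q` takes the values: (0, 6) → (1, 6) → (1, 5) → (2, 5) → (2, 4) → (3, 4) → (3, 3) → (4, 3) → (4, 2) → (5, 2) → (5, 1) → (6, 1) → (6, 0)

Answer: 6, 0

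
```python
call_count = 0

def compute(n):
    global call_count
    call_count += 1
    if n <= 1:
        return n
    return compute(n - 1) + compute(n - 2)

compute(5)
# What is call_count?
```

Calls(n) = 1 + Calls(n-1) + Calls(n-2); Calls(0)=Calls(1)=1. For n=5 this gives 15.

Answer: 15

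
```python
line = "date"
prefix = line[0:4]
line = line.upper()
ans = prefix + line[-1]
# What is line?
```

Trace:
`line = "date"` → line = 'date'
`prefix = line[0:4]` → prefix = 'date'
`line = line.upper()` → line = 'DATE'
`ans = prefix + line[-1]` → ans = 'dateE'
So line = 'DATE'

Answer: 'DATE'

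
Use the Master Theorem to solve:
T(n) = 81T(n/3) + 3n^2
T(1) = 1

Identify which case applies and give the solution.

a=81, b=3, f(n)=3n^2. log_3(81) = 4. Since c=2 < 4, Case 1 applies: T(n) = Θ(n^log_b(a)) = O(n^4).

Answer: O(n^4) - Case 1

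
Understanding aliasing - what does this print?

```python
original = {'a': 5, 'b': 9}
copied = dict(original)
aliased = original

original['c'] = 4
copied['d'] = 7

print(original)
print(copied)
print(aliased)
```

Key concept: dict() creates copy, assignment creates alias.
Step by step:
`original = {'a': 5, 'b': 9}` → original = {'a': 5, 'b': 9}
`copied = dict(original)` → copied = {'a': 5, 'b': 9}
`aliased = original` → aliased = {'a': 5, 'b': 9} (same object as original)
`original['c'] = 4` → original = {'a': 5, 'b': 9, 'c': 4} (same object as aliased); aliased = {'a': 5, 'b': 9, 'c': 4} (same object as original)
`copied['d'] = 7` → copied = {'a': 5, 'b': 9, 'd': 7}
`print(original)` → prints {'a': 5, 'b': 9, 'c': 4}
`print(copied)` → prints {'a': 5, 'b': 9, 'd': 7}
`print(aliased)` → prints {'a': 5, 'b': 9, 'c': 4}

Answer:
{'a': 5, 'b': 9, 'c': 4}
{'a': 5, 'b': 9, 'd': 7}
{'a': 5, 'b': 9, 'c': 4}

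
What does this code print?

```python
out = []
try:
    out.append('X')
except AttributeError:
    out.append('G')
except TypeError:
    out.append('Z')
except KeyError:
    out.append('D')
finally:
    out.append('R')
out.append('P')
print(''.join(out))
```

Execution trace: 'X' (try body, no exception) → 'R' (finally) → 'P' (after the try/except). Output: XRP

Answer: XRP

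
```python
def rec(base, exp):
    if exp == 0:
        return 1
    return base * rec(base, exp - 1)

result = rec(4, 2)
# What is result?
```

rec(4, 2) = 4 * 4 = 16

Answer: 16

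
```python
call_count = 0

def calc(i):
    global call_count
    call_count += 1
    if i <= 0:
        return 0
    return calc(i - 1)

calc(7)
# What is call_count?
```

Linear recursion stepping by 1: 8 calls from i=7 down to ≤0.

Answer: 8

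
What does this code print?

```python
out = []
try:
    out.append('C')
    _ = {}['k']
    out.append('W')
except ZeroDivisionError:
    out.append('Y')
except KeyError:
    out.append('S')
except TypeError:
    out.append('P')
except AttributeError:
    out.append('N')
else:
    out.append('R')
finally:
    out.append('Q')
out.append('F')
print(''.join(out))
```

Execution trace: 'C' (try body) → 'S' (except KeyError) → 'Q' (finally) → 'F' (after the try/except). Output: CSQF

Answer: CSQF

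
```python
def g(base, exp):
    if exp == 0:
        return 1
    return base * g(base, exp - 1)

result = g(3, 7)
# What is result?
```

g(3, 7) = 3 * 3 * 3 * 3 * 3 * 3 * 3 = 2187

Answer: 2187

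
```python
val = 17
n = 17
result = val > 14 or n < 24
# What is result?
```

Trace:
`val = 17` → val = 17
`n = 17` → n = 17
`result = val > 14 or n < 24` → result = True
So result = True

Answer: True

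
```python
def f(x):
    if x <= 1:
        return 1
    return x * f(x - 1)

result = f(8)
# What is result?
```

f(8) = 8 * 7 * 6 * 5 * 4 * 3 * 2 * 1 = 40320

Answer: 40320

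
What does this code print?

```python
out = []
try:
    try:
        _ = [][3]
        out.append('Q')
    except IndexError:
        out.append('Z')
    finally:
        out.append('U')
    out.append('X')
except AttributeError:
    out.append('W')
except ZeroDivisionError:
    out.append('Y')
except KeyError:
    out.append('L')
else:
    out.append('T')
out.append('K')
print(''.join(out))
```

Execution trace: 'Z' (inner except IndexError) → 'U' (inner finally) → 'X' (try body, no exception) → 'T' (else) → 'K' (after the try/except). Output: ZUXTK

Answer: ZUXTK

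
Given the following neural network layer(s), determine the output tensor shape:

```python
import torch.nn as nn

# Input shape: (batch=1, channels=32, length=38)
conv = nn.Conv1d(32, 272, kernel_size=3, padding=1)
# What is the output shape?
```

Input: (1, 32, 38) -> Output: (1, 272, 38)

Answer: (1, 272, 38)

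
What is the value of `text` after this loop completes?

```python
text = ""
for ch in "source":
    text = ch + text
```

Reverse 'source'
`text` takes the values: "" → "s" → "os" → "uos" → "ruos" → "cruos" → "ecruos"

Answer: "ecruos"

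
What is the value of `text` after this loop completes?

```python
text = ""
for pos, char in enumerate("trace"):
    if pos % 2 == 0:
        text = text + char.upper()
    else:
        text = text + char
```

Uppercase even positions in 'trace'
`text` takes the values: "" → "T" → "Tr" → "TrA" → "TrAc" → "TrAcE"

Answer: "TrAcE"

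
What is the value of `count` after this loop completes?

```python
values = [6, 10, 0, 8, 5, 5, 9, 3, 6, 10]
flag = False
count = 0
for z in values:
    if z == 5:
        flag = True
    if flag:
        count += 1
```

Count elements after first 5 in [6, 10, 0, 8, 5, 5, 9, 3, 6, 10]
`count` takes the values: 0 → 1 → 2 → 3 → 4 → 5 → 6

Answer: 6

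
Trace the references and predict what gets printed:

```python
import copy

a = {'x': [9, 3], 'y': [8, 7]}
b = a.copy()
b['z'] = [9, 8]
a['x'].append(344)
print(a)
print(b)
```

Key concept: shallow copy of dict with mutable values.
Step by step:
`a = {'x': [9, 3], 'y': [8, 7]}` → a = {'x': [9, 3], 'y': [8, 7]}
`b = a.copy()` → b = {'x': [9, 3], 'y': [8, 7]}
`b['z'] = [9, 8]` → b = {'x': [9, 3], 'y': [8, 7], 'z': [9, 8]}
`a['x'].append(344)` → a = {'x': [9, 3, 344], 'y': [8, 7]}; b = {'x': [9, 3, 344], 'y': [8, 7], 'z': [9, 8]}
`print(a)` → prints {'x': [9, 3, 344], 'y': [8, 7]}
`print(b)` → prints {'x': [9, 3, 344], 'y': [8, 7], 'z': [9, 8]}

Answer:
{'x': [9, 3, 344], 'y': [8, 7]}
{'x': [9, 3, 344], 'y': [8, 7], 'z': [9, 8]}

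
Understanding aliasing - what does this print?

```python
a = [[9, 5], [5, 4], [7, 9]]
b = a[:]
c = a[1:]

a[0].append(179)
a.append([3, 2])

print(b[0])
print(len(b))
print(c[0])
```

Key concept: slice with nested mutation.
Step by step:
`a = [[9, 5], [5, 4], [7, 9]]` → a = [[9, 5], [5, 4], [7, 9]]
`b = a[:]` → b = [[9, 5], [5, 4], [7, 9]]
`c = a[1:]` → c = [[5, 4], [7, 9]]
`a[0].append(179)` → a = [[9, 5, 179], [5, 4], [7, 9]]; b = [[9, 5, 179], [5, 4], [7, 9]]
`a.append([3, 2])` → a = [[9, 5, 179], [5, 4], [7, 9], [3, 2]]
`print(b[0])` → prints [9, 5, 179]
`print(len(b))` → prints 3
`print(c[0])` → prints [5, 4]

Answer:
[9, 5, 179]
3
[5, 4]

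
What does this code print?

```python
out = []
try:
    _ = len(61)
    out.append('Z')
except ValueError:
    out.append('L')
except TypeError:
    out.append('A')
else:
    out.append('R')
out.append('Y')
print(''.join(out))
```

Execution trace: 'A' (except TypeError) → 'Y' (after the try/except). Output: AY

Answer: AY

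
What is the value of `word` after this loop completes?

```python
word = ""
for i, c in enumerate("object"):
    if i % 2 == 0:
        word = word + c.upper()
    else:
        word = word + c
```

Uppercase even positions in 'object'
`word` takes the values: "" → "O" → "Ob" → "ObJ" → "ObJe" → "ObJeC" → "ObJeCt"

Answer: "ObJeCt"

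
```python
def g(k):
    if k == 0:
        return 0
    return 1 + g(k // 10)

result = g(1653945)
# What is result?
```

Count of digits of 1653945: 7

Answer: 7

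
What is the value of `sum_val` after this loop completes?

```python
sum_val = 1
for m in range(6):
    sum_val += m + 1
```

Start at 1, add 1 to 6 = 22
`sum_val` takes the values: 1 → 2 → 4 → 7 → 11 → 16 → 22

Answer: 22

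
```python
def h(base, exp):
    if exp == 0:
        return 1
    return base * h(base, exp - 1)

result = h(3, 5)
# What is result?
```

h(3, 5) = 3 * 3 * 3 * 3 * 3 = 243

Answer: 243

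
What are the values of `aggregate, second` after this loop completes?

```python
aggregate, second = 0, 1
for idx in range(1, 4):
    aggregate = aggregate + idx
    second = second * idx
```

Sum and factorial of 1 to 3
`aggregate, second` takes the values: (0, 1) → (1, 1) → (3, 1) → (3, 2) → (6, 2) → (6, 6)

Answer: 6, 6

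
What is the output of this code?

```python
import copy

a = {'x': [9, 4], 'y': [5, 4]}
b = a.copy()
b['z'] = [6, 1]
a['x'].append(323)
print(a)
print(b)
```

Key concept: shallow copy of dict with mutable values.
Step by step:
`a = {'x': [9, 4], 'y': [5, 4]}` → a = {'x': [9, 4], 'y': [5, 4]}
`b = a.copy()` → b = {'x': [9, 4], 'y': [5, 4]}
`b['z'] = [6, 1]` → b = {'x': [9, 4], 'y': [5, 4], 'z': [6, 1]}
`a['x'].append(323)` → a = {'x': [9, 4, 323], 'y': [5, 4]}; b = {'x': [9, 4, 323], 'y': [5, 4], 'z': [6, 1]}
`print(a)` → prints {'x': [9, 4, 323], 'y': [5, 4]}
`print(b)` → prints {'x': [9, 4, 323], 'y': [5, 4], 'z': [6, 1]}

Answer:
{'x': [9, 4, 323], 'y': [5, 4]}
{'x': [9, 4, 323], 'y': [5, 4], 'z': [6, 1]}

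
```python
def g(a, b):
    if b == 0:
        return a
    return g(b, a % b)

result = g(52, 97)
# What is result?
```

g(52, 97) -> g(97, 52) -> g(52, 45) -> g(45, 7) -> g(7, 3) -> g(3, 1) -> g(1, 0) -> 1

Answer: 1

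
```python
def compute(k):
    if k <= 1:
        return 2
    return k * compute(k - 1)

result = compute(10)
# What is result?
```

compute(10) = 10 * 9 * 8 * 7 * 6 * 5 * 4 * 3 * 2 * 2 = 7257600

Answer: 7257600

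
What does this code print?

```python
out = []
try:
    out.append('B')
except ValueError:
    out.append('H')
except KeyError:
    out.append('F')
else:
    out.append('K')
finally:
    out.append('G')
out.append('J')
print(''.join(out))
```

Execution trace: 'B' (try body, no exception) → 'K' (else) → 'G' (finally) → 'J' (after the try/except). Output: BKGJ

Answer: BKGJ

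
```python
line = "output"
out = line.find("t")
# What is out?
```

Trace:
`line = "output"` → line = 'output'
`out = line.find("t")` → out = 2
So out = 2

Answer: 2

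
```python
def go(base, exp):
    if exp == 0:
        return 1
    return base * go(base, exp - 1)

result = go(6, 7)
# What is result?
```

go(6, 7) = 6 * 6 * 6 * 6 * 6 * 6 * 6 = 279936

Answer: 279936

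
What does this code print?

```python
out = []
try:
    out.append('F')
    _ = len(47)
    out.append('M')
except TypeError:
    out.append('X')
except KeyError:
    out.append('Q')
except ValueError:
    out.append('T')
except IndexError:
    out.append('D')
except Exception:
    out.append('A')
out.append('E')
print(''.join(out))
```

Execution trace: 'F' (try body) → 'X' (except TypeError) → 'E' (after the try/except). Output: FXE

Answer: FXE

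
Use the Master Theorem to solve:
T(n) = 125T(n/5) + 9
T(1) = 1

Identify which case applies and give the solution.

a=125, b=5, f(n)=9. log_5(125) = 3. Since c=0 < 3, Case 1 applies: T(n) = Θ(n^log_b(a)) = O(n^3).

Answer: O(n^3) - Case 1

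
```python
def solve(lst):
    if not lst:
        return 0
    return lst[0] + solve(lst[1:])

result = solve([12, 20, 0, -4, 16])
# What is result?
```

12 + 20 + 0 + (-4) + 16 + 0 = 44

Answer: 44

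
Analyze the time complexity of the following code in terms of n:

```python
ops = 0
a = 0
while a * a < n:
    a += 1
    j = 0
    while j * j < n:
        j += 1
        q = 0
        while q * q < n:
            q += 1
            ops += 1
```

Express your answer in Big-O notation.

Each loop level contributes: √n × √n × √n. Multiplying the contributions gives O(n√n).

Answer: O(n√n)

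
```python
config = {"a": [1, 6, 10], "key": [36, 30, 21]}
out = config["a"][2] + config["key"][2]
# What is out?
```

Trace:
`config = {"a": [1, 6, 10], "key": [36, 30, 21]}` → config = {'a': [1, 6, 10], 'key': [36, 30, 21]}
`out = config["a"][2] + config["key"][2]` → out = 31
So out = 31

Answer: 31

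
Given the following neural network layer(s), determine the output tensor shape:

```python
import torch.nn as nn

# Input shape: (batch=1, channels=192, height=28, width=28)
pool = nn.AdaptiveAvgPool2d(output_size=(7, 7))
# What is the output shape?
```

Input: (1, 192, 28, 28) -> Output: (1, 192, 7, 7)

Answer: (1, 192, 7, 7)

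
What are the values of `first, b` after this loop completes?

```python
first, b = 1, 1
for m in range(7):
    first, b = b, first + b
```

Fibonacci: after 7 iterations
`first, b` takes the values: (1, 1) → (1, 2) → (2, 3) → (3, 5) → (5, 8) → (8, 13) → (13, 21) → (21, 34)

Answer: 21, 34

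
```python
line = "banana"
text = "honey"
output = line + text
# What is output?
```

Trace:
`line = "banana"` → line = 'banana'
`text = "honey"` → text = 'honey'
`output = line + text` → output = 'bananahoney'
So output = 'bananahoney'

Answer: 'bananahoney'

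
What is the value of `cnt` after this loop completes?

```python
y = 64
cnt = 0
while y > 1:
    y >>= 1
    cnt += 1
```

Count right shifts until 1
`cnt` takes the values: 0 → 1 → 2 → 3 → 4 → 5 → 6

Answer: 6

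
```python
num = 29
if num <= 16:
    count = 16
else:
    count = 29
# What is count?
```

Trace:
`num = 29` → num = 29
`if num <= 16: ...` → num <= 16 is False, take else branch → count = 29
So count = 29

Answer: 29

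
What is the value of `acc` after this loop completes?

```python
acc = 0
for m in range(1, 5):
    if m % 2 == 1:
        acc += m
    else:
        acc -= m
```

Add odd, subtract even
`acc` takes the values: 0 → 1 → -1 → 2 → -2

Answer: -2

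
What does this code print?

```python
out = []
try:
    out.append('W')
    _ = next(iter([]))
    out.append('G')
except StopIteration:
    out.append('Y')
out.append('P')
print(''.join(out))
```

Execution trace: 'W' (try body) → 'Y' (except StopIteration) → 'P' (after the try/except). Output: WYP

Answer: WYP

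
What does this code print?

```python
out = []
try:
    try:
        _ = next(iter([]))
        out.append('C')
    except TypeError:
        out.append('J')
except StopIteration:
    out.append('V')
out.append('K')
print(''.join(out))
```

Execution trace: 'V' (outer except StopIteration) → 'K' (after the try/except). Output: VK

Answer: VK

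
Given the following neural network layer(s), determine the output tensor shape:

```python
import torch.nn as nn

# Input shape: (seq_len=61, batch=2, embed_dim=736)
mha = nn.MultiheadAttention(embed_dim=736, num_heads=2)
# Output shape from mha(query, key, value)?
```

Input: (61, 2, 736) -> Output: (61, 2, 736)

Answer: (61, 2, 736)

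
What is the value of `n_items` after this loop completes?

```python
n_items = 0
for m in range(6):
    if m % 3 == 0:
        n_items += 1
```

Count numbers divisible by 3 in range(6)
`n_items` takes the values: 0 → 1 → 2

Answer: 2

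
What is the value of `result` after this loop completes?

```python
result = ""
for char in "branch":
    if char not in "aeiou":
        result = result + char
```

Remove vowels from 'branch'
`result` takes the values: "" → "b" → "br" → "brn" → "brnc" → "brnch"

Answer: "brnch"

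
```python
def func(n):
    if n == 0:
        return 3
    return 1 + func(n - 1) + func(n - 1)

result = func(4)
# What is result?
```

func(n) = 1 + 2·func(n-1), func(0)=3. Closed form: (3+1)·2^4 - 1 = 63.

Answer: 63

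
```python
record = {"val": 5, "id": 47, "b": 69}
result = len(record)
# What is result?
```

Trace:
`record = {"val": 5, "id": 47, "b": 69}` → record = {'val': 5, 'id': 47, 'b': 69}
`result = len(record)` → result = 3
So result = 3

Answer: 3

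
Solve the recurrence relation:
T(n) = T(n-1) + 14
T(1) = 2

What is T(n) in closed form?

Unrolling: T(n) = T(1) + 14·(n-1) = 2 + 14(n-1) = 14n - 12.

Answer: T(n) = 14n - 12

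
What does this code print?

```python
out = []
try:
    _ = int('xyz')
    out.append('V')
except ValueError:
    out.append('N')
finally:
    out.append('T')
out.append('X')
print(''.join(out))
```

Execution trace: 'N' (except ValueError) → 'T' (finally) → 'X' (after the try/except). Output: NTX

Answer: NTX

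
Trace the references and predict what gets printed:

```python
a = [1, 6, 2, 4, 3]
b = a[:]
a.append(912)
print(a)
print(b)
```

Key concept: slice [:] creates copy.
Step by step:
`a = [1, 6, 2, 4, 3]` → a = [1, 6, 2, 4, 3]
`b = a[:]` → b = [1, 6, 2, 4, 3]
`a.append(912)` → a = [1, 6, 2, 4, 3, 912]
`print(a)` → prints [1, 6, 2, 4, 3, 912]
`print(b)` → prints [1, 6, 2, 4, 3]

Answer:
[1, 6, 2, 4, 3, 912]
[1, 6, 2, 4, 3]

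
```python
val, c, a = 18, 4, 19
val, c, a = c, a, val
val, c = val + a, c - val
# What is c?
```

Trace:
`val, c, a = 18, 4, 19` → val = 18; c = 4; a = 19
`val, c, a = c, a, val` → val = 4; c = 19; a = 18
`val, c = val + a, c - val` → val = 22; c = 15
So c = 15

Answer: 15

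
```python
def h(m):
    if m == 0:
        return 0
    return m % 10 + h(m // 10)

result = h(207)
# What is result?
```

Sum of digits of 207: 7 + 0 + 2 = 9

Answer: 9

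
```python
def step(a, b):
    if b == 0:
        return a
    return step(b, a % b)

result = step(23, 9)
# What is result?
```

step(23, 9) -> step(9, 5) -> step(5, 4) -> step(4, 1) -> step(1, 0) -> 1

Answer: 1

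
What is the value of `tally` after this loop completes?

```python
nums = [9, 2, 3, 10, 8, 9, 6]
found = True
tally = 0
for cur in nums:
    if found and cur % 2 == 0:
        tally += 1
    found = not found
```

Count even values at even positions
`tally` takes the values: 0 → 1 → 2

Answer: 2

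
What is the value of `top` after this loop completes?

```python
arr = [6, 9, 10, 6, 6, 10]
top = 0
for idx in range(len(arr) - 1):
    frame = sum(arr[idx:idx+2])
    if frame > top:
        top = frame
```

Max sum of 2-element window in [6, 9, 10, 6, 6, 10]
`top` takes the values: 0 → 15 → 19

Answer: 19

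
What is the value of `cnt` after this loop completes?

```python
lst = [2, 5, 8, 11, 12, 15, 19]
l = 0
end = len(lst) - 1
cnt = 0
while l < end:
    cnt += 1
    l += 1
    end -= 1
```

Iterations until pointers meet (list length 7)
`cnt` takes the values: 0 → 1 → 2 → 3

Answer: 3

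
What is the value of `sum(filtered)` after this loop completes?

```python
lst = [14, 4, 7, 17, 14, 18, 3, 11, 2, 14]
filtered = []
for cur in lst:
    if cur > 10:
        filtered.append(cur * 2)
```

Sum of doubled values > 10
`filtered` takes the values: [] → [28] → [28, 34] → [28, 34, 28] → [28, 34, 28, 36] → [28, 34, 28, 36, 22] → [28, 34, 28, 36, 22, 28]
So `sum(filtered)` = 176

Answer: 176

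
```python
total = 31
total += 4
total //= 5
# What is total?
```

Trace:
`total = 31` → total = 31
`total += 4` → total = 35
`total //= 5` → total = 7
So total = 7

Answer: 7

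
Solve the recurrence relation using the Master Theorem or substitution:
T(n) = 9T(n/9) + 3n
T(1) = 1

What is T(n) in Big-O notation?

By Master Theorem: a=9, b=9, f(n)=3n. Since log_9(9) = 1 and f(n) = Θ(n^1), Case 2 applies. T(n) = O(n log n).

Answer: O(n log n)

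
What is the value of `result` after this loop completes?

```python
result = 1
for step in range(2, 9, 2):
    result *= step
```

Product of even numbers 2 to 8
`result` takes the values: 1 → 2 → 8 → 48 → 384

Answer: 384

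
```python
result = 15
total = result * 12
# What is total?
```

Trace:
`result = 15` → result = 15
`total = result * 12` → total = 180
So total = 180

Answer: 180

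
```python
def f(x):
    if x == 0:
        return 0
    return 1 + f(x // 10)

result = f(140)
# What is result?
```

Count of digits of 140: 3

Answer: 3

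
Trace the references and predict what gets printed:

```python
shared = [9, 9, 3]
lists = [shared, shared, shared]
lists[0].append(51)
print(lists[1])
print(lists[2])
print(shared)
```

Key concept: list of same reference.
Step by step:
`shared = [9, 9, 3]` → shared = [9, 9, 3]
`lists = [shared, shared, shared]` → lists = [[9, 9, 3], [9, 9, 3], [9, 9, 3]]
`lists[0].append(51)` → shared = [9, 9, 3, 51]; lists = [[9, 9, 3, 51], [9, 9, 3, 51], [9, 9, 3, 51]]
`print(lists[1])` → prints [9, 9, 3, 51]
`print(lists[2])` → prints [9, 9, 3, 51]
`print(shared)` → prints [9, 9, 3, 51]

Answer:
[9, 9, 3, 51]
[9, 9, 3, 51]
[9, 9, 3, 51]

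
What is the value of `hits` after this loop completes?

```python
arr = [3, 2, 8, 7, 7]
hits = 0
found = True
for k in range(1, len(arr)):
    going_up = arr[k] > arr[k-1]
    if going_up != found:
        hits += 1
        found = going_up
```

Count direction changes in [3, 2, 8, 7, 7]
`hits` takes the values: 0 → 1 → 2 → 3

Answer: 3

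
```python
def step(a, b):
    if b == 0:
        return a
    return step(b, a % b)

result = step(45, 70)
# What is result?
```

step(45, 70) -> step(70, 45) -> step(45, 25) -> step(25, 20) -> step(20, 5) -> step(5, 0) -> 5

Answer: 5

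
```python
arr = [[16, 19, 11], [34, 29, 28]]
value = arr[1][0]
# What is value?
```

Trace:
`arr = [[16, 19, 11], [34, 29, 28]]` → arr = [[16, 19, 11], [34, 29, 28]]
`value = arr[1][0]` → value = 34
So value = 34

Answer: 34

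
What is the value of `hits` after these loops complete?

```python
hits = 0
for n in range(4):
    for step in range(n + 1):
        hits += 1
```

Triangle: 1 + 2 + ... + 4
`hits` takes the values: 0 → 1 → 2 → 3 → 4 → 5 → 6 → 7 → 8 → 9 → 10

Answer: 10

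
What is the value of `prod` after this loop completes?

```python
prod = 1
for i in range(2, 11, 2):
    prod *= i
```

Product of even numbers 2 to 10
`prod` takes the values: 1 → 2 → 8 → 48 → 384 → 3840

Answer: 3840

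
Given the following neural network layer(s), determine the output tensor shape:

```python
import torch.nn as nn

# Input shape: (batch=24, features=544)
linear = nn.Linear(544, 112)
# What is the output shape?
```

Input: (24, 544) -> Output: (24, 112)

Answer: (24, 112)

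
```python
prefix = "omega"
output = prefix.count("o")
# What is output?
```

Trace:
`prefix = "omega"` → prefix = 'omega'
`output = prefix.count("o")` → output = 1
So output = 1

Answer: 1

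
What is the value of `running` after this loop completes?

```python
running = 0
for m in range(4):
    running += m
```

Sum of 0 to 3 = 6
`running` takes the values: 0 → 1 → 3 → 6

Answer: 6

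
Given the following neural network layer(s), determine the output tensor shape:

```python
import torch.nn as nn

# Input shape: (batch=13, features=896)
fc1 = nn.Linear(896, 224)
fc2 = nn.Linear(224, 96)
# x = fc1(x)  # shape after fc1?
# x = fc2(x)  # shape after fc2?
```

Input: (13, 896) -> after fc1: (13, 224) -> Output: (13, 96)

Answer: (13, 96)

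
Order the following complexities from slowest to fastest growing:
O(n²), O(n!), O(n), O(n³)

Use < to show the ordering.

Ordered by growth rate: O(n) < O(n²) < O(n³) < O(n!)

Answer: O(n) < O(n²) < O(n³) < O(n!)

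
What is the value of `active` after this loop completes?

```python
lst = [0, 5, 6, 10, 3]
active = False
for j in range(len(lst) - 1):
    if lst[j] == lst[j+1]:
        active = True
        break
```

Check consecutive duplicates in [0, 5, 6, 10, 3]
`active` takes the values: False

Answer: False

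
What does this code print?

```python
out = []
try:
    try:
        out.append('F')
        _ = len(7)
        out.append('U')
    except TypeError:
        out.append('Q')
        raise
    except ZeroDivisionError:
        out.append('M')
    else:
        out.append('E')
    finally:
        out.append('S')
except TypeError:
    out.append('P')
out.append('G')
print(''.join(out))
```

Execution trace: 'F' (inner try body) → 'Q' (inner except TypeError) → 'S' (inner finally) → 'P' (outer except TypeError) → 'G' (after the try/except). Output: FQSPG

Answer: FQSPG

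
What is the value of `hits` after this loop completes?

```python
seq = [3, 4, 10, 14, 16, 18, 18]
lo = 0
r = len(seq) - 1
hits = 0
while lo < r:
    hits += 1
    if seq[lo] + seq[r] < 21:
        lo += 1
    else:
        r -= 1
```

Steps to find pair summing to 21
`hits` takes the values: 0 → 1 → 2 → 3 → 4 → 5 → 6

Answer: 6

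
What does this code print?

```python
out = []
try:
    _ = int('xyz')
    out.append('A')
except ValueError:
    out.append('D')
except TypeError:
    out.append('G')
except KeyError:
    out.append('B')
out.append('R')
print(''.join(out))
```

Execution trace: 'D' (except ValueError) → 'R' (after the try/except). Output: DR

Answer: DR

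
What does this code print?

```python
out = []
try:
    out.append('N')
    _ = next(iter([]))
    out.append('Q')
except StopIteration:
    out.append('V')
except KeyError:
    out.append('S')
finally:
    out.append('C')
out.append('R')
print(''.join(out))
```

Execution trace: 'N' (try body) → 'V' (except StopIteration) → 'C' (finally) → 'R' (after the try/except). Output: NVCR

Answer: NVCR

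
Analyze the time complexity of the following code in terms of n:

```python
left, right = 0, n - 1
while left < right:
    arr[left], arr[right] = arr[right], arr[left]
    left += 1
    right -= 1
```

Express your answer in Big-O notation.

This is In-place array reversal. Time complexity: O(n).

Answer: O(n)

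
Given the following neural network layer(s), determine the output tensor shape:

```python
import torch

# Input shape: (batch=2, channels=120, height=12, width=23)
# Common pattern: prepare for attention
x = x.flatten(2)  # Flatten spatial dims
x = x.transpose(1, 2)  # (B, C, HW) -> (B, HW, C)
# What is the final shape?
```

Input: (2, 120, 12, 23) -> after flatten(2): (2, 120, 276) -> Output: (2, 276, 120)

Answer: (2, 276, 120)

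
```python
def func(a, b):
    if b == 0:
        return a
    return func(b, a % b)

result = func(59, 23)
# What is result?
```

func(59, 23) -> func(23, 13) -> func(13, 10) -> func(10, 3) -> func(3, 1) -> func(1, 0) -> 1

Answer: 1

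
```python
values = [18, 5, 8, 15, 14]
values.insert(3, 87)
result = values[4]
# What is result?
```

Trace:
`values = [18, 5, 8, 15, 14]` → values = [18, 5, 8, 15, 14]
`values.insert(3, 87)` → values = [18, 5, 8, 87, 15, 14]
`result = values[4]` → result = 15
So result = 15

Answer: 15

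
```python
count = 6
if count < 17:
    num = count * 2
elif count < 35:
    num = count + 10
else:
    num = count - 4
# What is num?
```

Trace:
`count = 6` → count = 6
`if count < 17: ...` → count < 17 is True → num = 12
So num = 12

Answer: 12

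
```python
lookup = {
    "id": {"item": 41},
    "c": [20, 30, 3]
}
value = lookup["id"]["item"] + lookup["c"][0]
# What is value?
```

Trace:
`lookup = { ...` → lookup = {'id': {'item': 41}, 'c': [20, 30, 3]}
`value = lookup["id"]["item"] + lookup["c"][0]` → value = 61
So value = 61

Answer: 61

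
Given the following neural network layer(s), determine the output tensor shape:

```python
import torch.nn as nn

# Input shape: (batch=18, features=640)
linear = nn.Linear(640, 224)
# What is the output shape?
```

Input: (18, 640) -> Output: (18, 224)

Answer: (18, 224)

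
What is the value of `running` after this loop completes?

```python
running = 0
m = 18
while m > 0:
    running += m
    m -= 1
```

Sum 18 down to 1
`running` takes the values: 0 → 18 → 35 → 51 → 66 → 80 → 93 → 105 → 116 → 126 → 135 → 143 → 150 → 156 → 161 → 165 → 168 → 170 → 171

Answer: 171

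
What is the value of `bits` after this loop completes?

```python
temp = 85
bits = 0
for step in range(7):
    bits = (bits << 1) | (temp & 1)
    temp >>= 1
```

Reverse lowest 7 bits of 85
`bits` takes the values: 0 → 1 → 2 → 5 → 10 → 21 → 42 → 85

Answer: 85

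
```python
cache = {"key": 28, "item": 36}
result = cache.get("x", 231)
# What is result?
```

Trace:
`cache = {"key": 28, "item": 36}` → cache = {'key': 28, 'item': 36}
`result = cache.get("x", 231)` → result = 231
So result = 231

Answer: 231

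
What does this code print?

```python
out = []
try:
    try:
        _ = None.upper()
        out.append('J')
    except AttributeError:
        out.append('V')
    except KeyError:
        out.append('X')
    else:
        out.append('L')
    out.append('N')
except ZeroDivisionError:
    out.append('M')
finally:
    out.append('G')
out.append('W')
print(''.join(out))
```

Execution trace: 'V' (inner except AttributeError) → 'N' (try body, no exception) → 'G' (finally) → 'W' (after the try/except). Output: VNGW

Answer: VNGW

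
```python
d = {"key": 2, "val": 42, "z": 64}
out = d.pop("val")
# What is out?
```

Trace:
`d = {"key": 2, "val": 42, "z": 64}` → d = {'key': 2, 'val': 42, 'z': 64}
`out = d.pop("val")` → d = {'key': 2, 'z': 64}; out = 42
So out = 42

Answer: 42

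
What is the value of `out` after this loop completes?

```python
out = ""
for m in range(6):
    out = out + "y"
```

Repeat 'y' 6 times
`out` takes the values: "" → "y" → "yy" → "yyy" → "yyyy" → "yyyyy" → "yyyyyy"

Answer: "yyyyyy"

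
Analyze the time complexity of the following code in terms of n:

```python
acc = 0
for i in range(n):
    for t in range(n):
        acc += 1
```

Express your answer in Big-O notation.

Each loop level contributes: n × n. Multiplying the contributions gives O(n^2).

Answer: O(n^2)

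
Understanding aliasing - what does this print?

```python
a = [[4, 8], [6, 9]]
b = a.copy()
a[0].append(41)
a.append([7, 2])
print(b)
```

Key concept: shallow copy with nested lists.
Step by step:
`a = [[4, 8], [6, 9]]` → a = [[4, 8], [6, 9]]
`b = a.copy()` → b = [[4, 8], [6, 9]]
`a[0].append(41)` → a = [[4, 8, 41], [6, 9]]; b = [[4, 8, 41], [6, 9]]
`a.append([7, 2])` → a = [[4, 8, 41], [6, 9], [7, 2]]
`print(b)` → prints [[4, 8, 41], [6, 9]]

Answer: [[4, 8, 41], [6, 9]]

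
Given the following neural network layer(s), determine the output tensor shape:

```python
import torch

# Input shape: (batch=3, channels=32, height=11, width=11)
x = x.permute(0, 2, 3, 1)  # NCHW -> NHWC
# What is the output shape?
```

Input: (3, 32, 11, 11) -> Output: (3, 11, 11, 32)

Answer: (3, 11, 11, 32)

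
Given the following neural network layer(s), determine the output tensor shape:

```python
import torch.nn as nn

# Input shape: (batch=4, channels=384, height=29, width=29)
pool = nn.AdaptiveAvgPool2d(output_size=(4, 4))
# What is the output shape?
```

Input: (4, 384, 29, 29) -> Output: (4, 384, 4, 4)

Answer: (4, 384, 4, 4)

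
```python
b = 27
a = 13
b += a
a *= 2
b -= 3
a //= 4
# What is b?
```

Trace:
`b = 27` → b = 27
`a = 13` → a = 13
`b += a` → b = 40
`a *= 2` → a = 26
`b -= 3` → b = 37
`a //= 4` → a = 6
So b = 37

Answer: 37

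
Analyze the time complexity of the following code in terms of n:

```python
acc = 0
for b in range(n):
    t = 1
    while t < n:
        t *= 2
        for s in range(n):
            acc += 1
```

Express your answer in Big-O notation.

Each loop level contributes: n × log n × n. Multiplying the contributions gives O(n^2 log n).

Answer: O(n^2 log n)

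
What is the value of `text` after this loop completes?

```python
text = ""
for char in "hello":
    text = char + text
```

Reverse 'hello'
`text` takes the values: "" → "h" → "eh" → "leh" → "lleh" → "olleh"

Answer: "olleh"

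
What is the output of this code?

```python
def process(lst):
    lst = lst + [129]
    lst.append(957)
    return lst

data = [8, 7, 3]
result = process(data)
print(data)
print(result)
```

Key concept: rebinding parameter vs mutation.
Step by step:
`data = [8, 7, 3]` → data = [8, 7, 3]
`result = process(data)` → result = [8, 7, 3, 129, 957]
`print(data)` → prints [8, 7, 3]
`print(result)` → prints [8, 7, 3, 129, 957]

Answer:
[8, 7, 3]
[8, 7, 3, 129, 957]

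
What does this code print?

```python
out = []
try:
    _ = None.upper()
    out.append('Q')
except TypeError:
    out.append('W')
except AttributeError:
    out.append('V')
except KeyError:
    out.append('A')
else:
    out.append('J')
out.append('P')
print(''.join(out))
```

Execution trace: 'V' (except AttributeError) → 'P' (after the try/except). Output: VP

Answer: VP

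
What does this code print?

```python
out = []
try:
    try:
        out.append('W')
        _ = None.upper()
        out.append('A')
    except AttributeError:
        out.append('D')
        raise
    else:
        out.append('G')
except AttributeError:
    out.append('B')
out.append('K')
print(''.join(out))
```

Execution trace: 'W' (inner try body) → 'D' (inner except AttributeError) → 'B' (outer except AttributeError) → 'K' (after the try/except). Output: WDBK

Answer: WDBK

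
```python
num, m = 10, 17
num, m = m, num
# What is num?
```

Trace:
`num, m = 10, 17` → num = 10; m = 17
`num, m = m, num` → num = 17; m = 10
So num = 17

Answer: 17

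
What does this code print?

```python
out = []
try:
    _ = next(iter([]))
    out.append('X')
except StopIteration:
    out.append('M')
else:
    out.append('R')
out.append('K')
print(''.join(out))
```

Execution trace: 'M' (except StopIteration) → 'K' (after the try/except). Output: MK

Answer: MK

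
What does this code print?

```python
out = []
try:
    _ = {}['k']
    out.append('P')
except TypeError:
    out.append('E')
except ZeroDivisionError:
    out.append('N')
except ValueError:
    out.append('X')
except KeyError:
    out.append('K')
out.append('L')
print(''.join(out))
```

Execution trace: 'K' (except KeyError) → 'L' (after the try/except). Output: KL

Answer: KL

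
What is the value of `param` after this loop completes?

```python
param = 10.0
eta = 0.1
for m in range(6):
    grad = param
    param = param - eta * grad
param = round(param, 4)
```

Gradient descent: w = 10.0 * (1 - 0.1)^6
`param` takes the values: 10.0 → 9.0 → 8.1 → 7.29 → 6.561 → 5.9049 → 5.31441 → 5.3144

Answer: 5.3144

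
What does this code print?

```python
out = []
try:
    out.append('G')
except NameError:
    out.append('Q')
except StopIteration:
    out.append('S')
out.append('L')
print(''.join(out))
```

Execution trace: 'G' (try body, no exception) → 'L' (after the try/except). Output: GL

Answer: GL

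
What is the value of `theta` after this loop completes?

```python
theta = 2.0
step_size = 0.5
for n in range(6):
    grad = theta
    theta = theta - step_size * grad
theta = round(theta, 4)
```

Gradient descent: w = 2.0 * (1 - 0.5)^6
`theta` takes the values: 2.0 → 1.0 → 0.5 → 0.25 → 0.125 → 0.0625 → 0.03125 → 0.0312

Answer: 0.0312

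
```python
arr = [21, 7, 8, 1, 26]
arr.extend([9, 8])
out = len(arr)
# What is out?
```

Trace:
`arr = [21, 7, 8, 1, 26]` → arr = [21, 7, 8, 1, 26]
`arr.extend([9, 8])` → arr = [21, 7, 8, 1, 26, 9, 8]
`out = len(arr)` → out = 7
So out = 7

Answer: 7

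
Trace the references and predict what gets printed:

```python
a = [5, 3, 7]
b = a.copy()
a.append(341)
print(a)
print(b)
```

Key concept: list.copy() creates independent copy.
Step by step:
`a = [5, 3, 7]` → a = [5, 3, 7]
`b = a.copy()` → b = [5, 3, 7]
`a.append(341)` → a = [5, 3, 7, 341]
`print(a)` → prints [5, 3, 7, 341]
`print(b)` → prints [5, 3, 7]

Answer:
[5, 3, 7, 341]
[5, 3, 7]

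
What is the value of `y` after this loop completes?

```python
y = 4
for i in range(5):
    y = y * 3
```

Multiply by 3, 5 times: 4 * 3^5 = 972
`y` takes the values: 4 → 12 → 36 → 108 → 324 → 972

Answer: 972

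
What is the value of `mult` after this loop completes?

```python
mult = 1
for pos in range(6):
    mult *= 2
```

2^6 = 64
`mult` takes the values: 1 → 2 → 4 → 8 → 16 → 32 → 64

Answer: 64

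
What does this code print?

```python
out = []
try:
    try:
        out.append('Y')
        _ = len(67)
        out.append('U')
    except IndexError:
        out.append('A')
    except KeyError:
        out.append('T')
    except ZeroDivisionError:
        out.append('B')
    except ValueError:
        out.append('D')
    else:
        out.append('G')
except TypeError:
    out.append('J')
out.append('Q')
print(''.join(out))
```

Execution trace: 'Y' (try body) → 'J' (outer except TypeError) → 'Q' (after the try/except). Output: YJQ

Answer: YJQ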